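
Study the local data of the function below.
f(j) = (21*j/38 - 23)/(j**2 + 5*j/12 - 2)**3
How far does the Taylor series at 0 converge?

The radius of convergence is -5/24 + (1/24)*sqrt(1177).

Denominator factor (j**2 + 5*j/12 - 2)^3: discriminant 1177/144, real irrational roots -5/24 + (1/24)*sqrt(1177) and -5/24 - (1/24)*sqrt(1177); poles of order 3, moduli -5/24 + (1/24)*sqrt(1177) and 5/24 + (1/24)*sqrt(1177).
The radius of convergence is the smallest modulus among the singular points: -5/24 + (1/24)*sqrt(1177).


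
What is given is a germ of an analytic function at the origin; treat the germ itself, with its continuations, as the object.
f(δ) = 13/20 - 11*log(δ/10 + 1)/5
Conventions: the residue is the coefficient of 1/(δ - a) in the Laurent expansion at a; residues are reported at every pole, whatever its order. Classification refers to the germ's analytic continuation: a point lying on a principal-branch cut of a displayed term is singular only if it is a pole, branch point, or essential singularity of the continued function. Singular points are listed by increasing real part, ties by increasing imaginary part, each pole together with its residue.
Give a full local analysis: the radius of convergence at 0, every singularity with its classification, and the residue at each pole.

Radius of convergence at 0: 10.
At -10: a logarithmic branch point.

Branch term (-11/5)*log(1 - δ/(-10)): its argument vanishes at δ = -10, a logarithmic branch point, modulus 10.
The radius of convergence is the smallest modulus among the singular points: 10.


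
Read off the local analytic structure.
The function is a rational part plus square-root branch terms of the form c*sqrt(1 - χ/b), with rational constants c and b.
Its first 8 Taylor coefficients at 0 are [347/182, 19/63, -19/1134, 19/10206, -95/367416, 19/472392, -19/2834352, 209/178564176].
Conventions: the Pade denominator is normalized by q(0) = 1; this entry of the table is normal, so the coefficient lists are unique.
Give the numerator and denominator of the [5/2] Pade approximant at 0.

The Pade approximant has numerator coefficients [347/182, 4852/5733, 21613/206388, 95/35721, -95/2571912, 19/23147208]; denominator coefficients [1, 2/7, 1/54].

Taylor coefficients needed (read off): a_0 = 347/182, a_1 = 19/63, a_2 = -19/1134, a_3 = 19/10206, a_4 = -95/367416, a_5 = 19/472392, a_6 = -19/2834352, a_7 = 209/178564176.
Write the denominator as Q(χ) = 1 + q1*χ + q2*χ^2. Requiring Q*f - P = O(χ^8) with deg P <= 5 kills the coefficients of χ^6..χ^7 in Q*f:
  χ^6: a_6 + q1*a_5 + q2*a_4 = 0, i.e. -19/2834352 + (19/472392)*q1 + (-95/367416)*q2 = 0.
  χ^7: a_7 + q1*a_6 + q2*a_5 = 0, i.e. 209/178564176 + (-19/2834352)*q1 + (19/472392)*q2 = 0.
Solving this linear system: q1 = 2/7, q2 = 1/54.
The numerator is Q*f truncated at degree 5: P0 = a_0 = 347/182; P1 = a_1 + q1*a_0 = 4852/5733; P2 = a_2 + q1*a_1 + q2*a_0 = 21613/206388; P3 = a_3 + q1*a_2 + q2*a_1 = 95/35721; P4 = a_4 + q1*a_3 + q2*a_2 = -95/2571912; P5 = a_5 + q1*a_4 + q2*a_3 = 19/23147208.


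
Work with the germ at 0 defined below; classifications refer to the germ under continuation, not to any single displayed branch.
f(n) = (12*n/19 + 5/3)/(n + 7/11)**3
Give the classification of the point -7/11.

The point is a pole of order 3.

The denominator factor n + 7/11 vanishes at -7/11 and appears to the power 3; the numerator there equals 793/627, nonzero, and no other factor vanishes.
Hence a pole whose order is the multiplicity, 3.


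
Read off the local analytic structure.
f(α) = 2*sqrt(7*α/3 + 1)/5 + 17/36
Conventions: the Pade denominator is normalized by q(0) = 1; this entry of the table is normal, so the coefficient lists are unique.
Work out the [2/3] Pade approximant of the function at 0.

Taylor coefficients needed (expand at 0): a_0 = 157/180, a_1 = 7/15, a_2 = -49/180, a_3 = 343/1080, a_4 = -2401/5184, a_5 = 117649/155520.
Write the denominator as Q(α) = 1 + q1*α + q2*α^2 + q3*α^3. Requiring Q*f - P = O(α^6) with deg P <= 2 kills the coefficients of α^3..α^5 in Q*f:
  α^3: a_3 + q1*a_2 + q2*a_1 + q3*a_0 = 0, i.e. 343/1080 + (-49/180)*q1 + (7/15)*q2 + (157/180)*q3 = 0.
  α^4: a_4 + q1*a_3 + q2*a_2 + q3*a_1 = 0, i.e. -2401/5184 + (343/1080)*q1 + (-49/180)*q2 + (7/15)*q3 = 0.
  α^5: a_5 + q1*a_4 + q2*a_3 + q3*a_2 = 0, i.e. 117649/155520 + (-2401/5184)*q1 + (343/1080)*q2 + (-49/180)*q3 = 0.
Solving this linear system: q1 = 2863/1335, q2 = 14749/21360, q3 = -343/5340.
The numerator is Q*f truncated at degree 2: P0 = a_0 = 157/180; P1 = a_1 + q1*a_0 = 561631/240300; P2 = a_2 + q1*a_1 + q2*a_0 = 204673/153792.

The Pade approximant has numerator coefficients [157/180, 561631/240300, 204673/153792]; denominator coefficients [1, 2863/1335, 14749/21360, -343/5340].


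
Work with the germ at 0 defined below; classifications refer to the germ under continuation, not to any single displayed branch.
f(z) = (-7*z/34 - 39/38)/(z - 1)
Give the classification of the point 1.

The denominator factor z - 1 vanishes at 1 and appears to the power 1; the numerator there equals -398/323, nonzero, and no other factor vanishes.
Hence a pole whose order is the multiplicity, 1.

The point is a pole of order 1.


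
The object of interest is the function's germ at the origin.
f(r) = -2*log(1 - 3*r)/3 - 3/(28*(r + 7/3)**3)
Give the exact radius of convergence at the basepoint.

The radius of convergence is 1/3.

Denominator factor (r + 7/3)^3: pole of order 3 at -7/3, modulus 7/3.
Branch term (-2/3)*log(1 - r/(1/3)): its argument vanishes at r = 1/3, a logarithmic branch point, modulus 1/3.
The radius of convergence is the smallest modulus among the singular points: 1/3.


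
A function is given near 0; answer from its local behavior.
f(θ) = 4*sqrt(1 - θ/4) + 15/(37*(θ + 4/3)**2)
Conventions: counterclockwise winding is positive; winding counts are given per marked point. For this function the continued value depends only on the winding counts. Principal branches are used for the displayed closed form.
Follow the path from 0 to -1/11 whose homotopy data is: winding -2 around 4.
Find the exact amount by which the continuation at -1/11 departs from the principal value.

Continued minus principal equals 0.

The rational part is single-valued and drops out of the difference; each branch term changes only by its own monodromy.
(4)*sqrt(1 - θ/(4)): winding -2 is even, the square root returns to the same sheet, contribution 0.
Summing the contributions at θ = -1/11 gives 0.


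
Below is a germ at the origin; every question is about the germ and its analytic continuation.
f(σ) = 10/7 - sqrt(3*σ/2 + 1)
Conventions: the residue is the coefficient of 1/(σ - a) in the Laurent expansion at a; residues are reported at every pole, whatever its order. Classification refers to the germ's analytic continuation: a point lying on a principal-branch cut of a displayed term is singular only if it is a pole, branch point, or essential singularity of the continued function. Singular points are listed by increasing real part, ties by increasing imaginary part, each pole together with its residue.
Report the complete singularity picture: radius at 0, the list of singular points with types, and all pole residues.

Radius of convergence at 0: 2/3.
At -2/3: an algebraic (square-root) branch point.

Branch term (-1)*sqrt(1 - σ/(-2/3)): its argument vanishes at σ = -2/3, a square-root branch point, modulus 2/3.
The radius of convergence is the smallest modulus among the singular points: 2/3.


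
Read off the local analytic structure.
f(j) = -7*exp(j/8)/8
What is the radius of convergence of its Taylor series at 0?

The radius of convergence is infinite.

The factor exp(j/8) is entire and contributes no finite singular point.
The polynomial part has no poles.
No finite singular points: the Taylor series at 0 converges everywhere.


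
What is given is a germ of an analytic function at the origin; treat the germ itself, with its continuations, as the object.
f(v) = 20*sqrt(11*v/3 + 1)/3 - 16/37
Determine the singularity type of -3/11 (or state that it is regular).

The point is an algebraic (square-root) branch point.

The term (20/3)*sqrt(1 - v/(-3/11)) has argument 1 - -3/11/(-3/11) = 0 at -3/11: a square-root (algebraic, two-sheeted) branch point; the remaining terms are analytic or single-valued there.


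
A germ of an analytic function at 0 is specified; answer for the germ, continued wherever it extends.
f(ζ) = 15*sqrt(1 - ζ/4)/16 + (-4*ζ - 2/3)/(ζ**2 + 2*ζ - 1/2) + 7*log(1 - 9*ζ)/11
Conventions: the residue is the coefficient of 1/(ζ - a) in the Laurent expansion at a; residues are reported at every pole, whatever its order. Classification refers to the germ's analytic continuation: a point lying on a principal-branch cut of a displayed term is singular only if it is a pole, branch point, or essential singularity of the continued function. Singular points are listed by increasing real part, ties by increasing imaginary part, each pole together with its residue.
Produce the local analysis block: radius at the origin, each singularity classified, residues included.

Denominator factor (ζ**2 + 2*ζ - 1/2): discriminant 6, real irrational roots -1 + (1/2)*sqrt(6) and -1 - (1/2)*sqrt(6); poles of order 1, moduli -1 + (1/2)*sqrt(6) and 1 + (1/2)*sqrt(6).
Branch term (15/16)*sqrt(1 - ζ/(4)): its argument vanishes at ζ = 4, a square-root branch point, modulus 4.
Branch term (7/11)*log(1 - ζ/(1/9)): its argument vanishes at ζ = 1/9, a logarithmic branch point, modulus 1/9.
The radius of convergence is the smallest modulus among the singular points: 1/9.
The branch terms are analytic at -1 - (1/2)*sqrt(6) and contribute nothing to the residue; only the rational part matters.
The factor ζ**2 + 2*ζ - 1/2 splits as (ζ - a)(ζ - a') with a = -1 - (1/2)*sqrt(6), a' = -1 + (1/2)*sqrt(6). At the order-1 pole a set g(ζ) = (ζ - a)*(rational part) = [-4*ζ - 2/3] / (ζ - a').
Simple pole: residue = g(a) at a = -1 - (1/2)*sqrt(6), which is -2 - (5/9)*sqrt(6).
The branch terms are analytic at -1 + (1/2)*sqrt(6) and contribute nothing to the residue; only the rational part matters.
The factor ζ**2 + 2*ζ - 1/2 splits as (ζ - a)(ζ - a') with a = -1 + (1/2)*sqrt(6), a' = -1 - (1/2)*sqrt(6). At the order-1 pole a set g(ζ) = (ζ - a)*(rational part) = [-4*ζ - 2/3] / (ζ - a').
Simple pole: residue = g(a) at a = -1 + (1/2)*sqrt(6), which is -2 + (5/9)*sqrt(6).
List the singular points by increasing real part (a conjugate pair: the negative imaginary part first).

Radius of convergence at 0: 1/9.
At -1 - (1/2)*sqrt(6): a pole of order 1; residue -2 - (5/9)*sqrt(6).
At 1/9: a logarithmic branch point.
At -1 + (1/2)*sqrt(6): a pole of order 1; residue -2 + (5/9)*sqrt(6).
At 4: an algebraic (square-root) branch point.


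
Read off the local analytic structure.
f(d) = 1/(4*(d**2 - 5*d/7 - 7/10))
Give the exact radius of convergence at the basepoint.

The radius of convergence is -5/14 + (1/70)*sqrt(4055).

Denominator factor (d**2 - 5*d/7 - 7/10): discriminant 811/245, real irrational roots 5/14 + (1/70)*sqrt(4055) and 5/14 - (1/70)*sqrt(4055); poles of order 1, moduli 5/14 + (1/70)*sqrt(4055) and -5/14 + (1/70)*sqrt(4055).
The radius of convergence is the smallest modulus among the singular points: -5/14 + (1/70)*sqrt(4055).


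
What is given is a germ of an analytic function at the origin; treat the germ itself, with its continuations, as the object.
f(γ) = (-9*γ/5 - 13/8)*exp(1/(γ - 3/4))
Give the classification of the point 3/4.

The point is an essential singularity.

The exponent 1/(γ - (3/4)) has a pole at 3/4, so exp(1/(γ - (3/4))) takes every nonzero value near it: an essential singularity (not a pole of any order).


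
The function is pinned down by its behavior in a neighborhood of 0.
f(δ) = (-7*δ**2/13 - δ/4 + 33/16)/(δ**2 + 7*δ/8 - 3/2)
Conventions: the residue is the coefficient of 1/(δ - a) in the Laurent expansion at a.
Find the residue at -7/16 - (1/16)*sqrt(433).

The factor δ**2 + 7*δ/8 - 3/2 splits as (δ - a)(δ - a') with a = -7/16 - (1/16)*sqrt(433), a' = -7/16 + (1/16)*sqrt(433). At the order-1 pole a set g(δ) = (δ - a)*f(δ) = [-7*δ**2/13 - δ/4 + 33/16] / (δ - a').
Simple pole: residue = g(a) at a = -7/16 - (1/16)*sqrt(433), which is 23/208 - (1927/90064)*sqrt(433).

The residue is 23/208 - (1927/90064)*sqrt(433).


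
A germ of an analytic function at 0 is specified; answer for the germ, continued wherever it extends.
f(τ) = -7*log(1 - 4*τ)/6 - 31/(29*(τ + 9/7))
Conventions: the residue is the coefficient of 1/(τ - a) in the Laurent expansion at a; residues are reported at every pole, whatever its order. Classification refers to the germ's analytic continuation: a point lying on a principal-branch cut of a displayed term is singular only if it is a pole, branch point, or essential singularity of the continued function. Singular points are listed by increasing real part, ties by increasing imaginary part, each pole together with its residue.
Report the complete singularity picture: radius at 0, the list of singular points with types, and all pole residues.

Radius of convergence at 0: 1/4.
At -9/7: a pole of order 1; residue -31/29.
At 1/4: a logarithmic branch point.

Denominator factor (τ + 9/7): pole of order 1 at -9/7, modulus 9/7.
Branch term (-7/6)*log(1 - τ/(1/4)): its argument vanishes at τ = 1/4, a logarithmic branch point, modulus 1/4.
The radius of convergence is the smallest modulus among the singular points: 1/4.
The branch term is analytic at -9/7 and contributes nothing to the residue; only the rational part matters.
At the order-1 pole -9/7 set g(τ) = (τ - (-9/7))*(rational part) = -31/29.
Simple pole: residue = g(a) at a = -9/7, which is -31/29.
List the singular points by increasing real part (a conjugate pair: the negative imaginary part first).


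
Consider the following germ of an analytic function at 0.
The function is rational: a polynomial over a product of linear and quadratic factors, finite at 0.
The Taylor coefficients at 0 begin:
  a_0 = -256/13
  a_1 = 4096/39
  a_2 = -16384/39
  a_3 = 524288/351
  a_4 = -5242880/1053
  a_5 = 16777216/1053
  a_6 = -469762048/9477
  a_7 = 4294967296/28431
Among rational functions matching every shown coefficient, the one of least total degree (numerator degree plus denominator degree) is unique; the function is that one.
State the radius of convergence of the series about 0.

The radius of convergence is 3/8.

No rational of total degree below 2 reproduces all 8 coefficients; solving the [0/2] Pade equations on them gives f(h) = -36/(13*(h + 3/8)**2), whose expansion matches every shown term.
Denominator factor (h + 3/8)^2: pole of order 2 at -3/8, modulus 3/8.
The radius of convergence is the smallest modulus among the singular points: 3/8.


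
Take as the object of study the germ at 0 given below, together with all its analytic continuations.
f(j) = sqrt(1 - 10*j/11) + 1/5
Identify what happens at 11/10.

The term (1)*sqrt(1 - j/(11/10)) has argument 1 - 11/10/(11/10) = 0 at 11/10: a square-root (algebraic, two-sheeted) branch point; the remaining terms are analytic or single-valued there.

The point is an algebraic (square-root) branch point.


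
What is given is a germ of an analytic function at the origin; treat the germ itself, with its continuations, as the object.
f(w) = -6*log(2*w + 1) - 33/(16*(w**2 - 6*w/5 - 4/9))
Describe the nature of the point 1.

The point is a regular point.

Denominator factors: w**2 - 6*w/5 - 4/9 = -29/45 at w = 1 — none vanishes.
Branch term log(1 - w/(-1/2)): argument at 1 is 3, nonzero, so 1 is not its branch point (a point on a principal cut is still regular for the continued germ).
So the germ continues analytically to 1.


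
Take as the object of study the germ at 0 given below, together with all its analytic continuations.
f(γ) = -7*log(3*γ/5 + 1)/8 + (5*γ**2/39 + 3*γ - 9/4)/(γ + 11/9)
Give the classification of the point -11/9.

The denominator factor γ + 11/9 vanishes at -11/9 and appears to the power 1; the numerator there equals -72343/12636, nonzero, and no other factor vanishes.
The branch terms are analytic at this point.
Hence a pole whose order is the multiplicity, 1.

The point is a pole of order 1.


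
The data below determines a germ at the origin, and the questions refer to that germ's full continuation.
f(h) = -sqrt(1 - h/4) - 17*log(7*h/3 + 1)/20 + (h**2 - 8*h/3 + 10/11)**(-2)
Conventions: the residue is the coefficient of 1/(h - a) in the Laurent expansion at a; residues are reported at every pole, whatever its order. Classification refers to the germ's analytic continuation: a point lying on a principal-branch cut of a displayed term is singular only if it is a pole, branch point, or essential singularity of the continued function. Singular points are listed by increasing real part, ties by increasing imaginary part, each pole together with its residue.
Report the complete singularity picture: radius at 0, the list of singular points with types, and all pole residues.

Radius of convergence at 0: 4/3 - (1/33)*sqrt(946).
At -3/7: a logarithmic branch point.
At 4/3 - (1/33)*sqrt(946): a pole of order 2; residue (297/29584)*sqrt(946).
At 4/3 + (1/33)*sqrt(946): a pole of order 2; residue -(297/29584)*sqrt(946).
At 4: an algebraic (square-root) branch point.

Denominator factor (h**2 - 8*h/3 + 10/11)^2: discriminant 344/99, real irrational roots 4/3 + (1/33)*sqrt(946) and 4/3 - (1/33)*sqrt(946); poles of order 2, moduli 4/3 + (1/33)*sqrt(946) and 4/3 - (1/33)*sqrt(946).
Branch term (-1)*sqrt(1 - h/(4)): its argument vanishes at h = 4, a square-root branch point, modulus 4.
Branch term (-17/20)*log(1 - h/(-3/7)): its argument vanishes at h = -3/7, a logarithmic branch point, modulus 3/7.
The radius of convergence is the smallest modulus among the singular points: 4/3 - (1/33)*sqrt(946).
The branch terms are analytic at 4/3 - (1/33)*sqrt(946) and contribute nothing to the residue; only the rational part matters.
The factor h**2 - 8*h/3 + 10/11 splits as (h - a)(h - a') with a = 4/3 - (1/33)*sqrt(946), a' = 4/3 + (1/33)*sqrt(946). At the order-2 pole a set g(h) = (h - a)^2*(rational part) = [1] / (h - a')^2.
Order-2 pole: residue = g'(a); g'(4/3 - (1/33)*sqrt(946)) = (297/29584)*sqrt(946), so the residue is (297/29584)*sqrt(946).
The branch terms are analytic at 4/3 + (1/33)*sqrt(946) and contribute nothing to the residue; only the rational part matters.
The factor h**2 - 8*h/3 + 10/11 splits as (h - a)(h - a') with a = 4/3 + (1/33)*sqrt(946), a' = 4/3 - (1/33)*sqrt(946). At the order-2 pole a set g(h) = (h - a)^2*(rational part) = [1] / (h - a')^2.
Order-2 pole: residue = g'(a); g'(4/3 + (1/33)*sqrt(946)) = -(297/29584)*sqrt(946), so the residue is -(297/29584)*sqrt(946).
List the singular points by increasing real part (a conjugate pair: the negative imaginary part first).


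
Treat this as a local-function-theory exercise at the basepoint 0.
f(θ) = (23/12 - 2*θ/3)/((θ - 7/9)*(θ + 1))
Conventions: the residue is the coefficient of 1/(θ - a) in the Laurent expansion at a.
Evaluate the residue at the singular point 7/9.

The residue is 151/192.

At the order-1 pole 7/9 set g(θ) = (θ - (7/9))*f(θ) = (23/12 - 2*θ/3)/(θ + 1).
Simple pole: residue = g(a) at a = 7/9, which is 151/192.


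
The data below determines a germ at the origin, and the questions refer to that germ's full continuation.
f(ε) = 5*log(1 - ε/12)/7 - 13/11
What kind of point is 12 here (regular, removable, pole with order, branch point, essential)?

The term (5/7)*log(1 - ε/(12)) has argument 1 - 12/(12) = 0 at 12: a logarithmic (infinitely-sheeted) branch point; the remaining terms are analytic or single-valued there.

The point is a logarithmic branch point.


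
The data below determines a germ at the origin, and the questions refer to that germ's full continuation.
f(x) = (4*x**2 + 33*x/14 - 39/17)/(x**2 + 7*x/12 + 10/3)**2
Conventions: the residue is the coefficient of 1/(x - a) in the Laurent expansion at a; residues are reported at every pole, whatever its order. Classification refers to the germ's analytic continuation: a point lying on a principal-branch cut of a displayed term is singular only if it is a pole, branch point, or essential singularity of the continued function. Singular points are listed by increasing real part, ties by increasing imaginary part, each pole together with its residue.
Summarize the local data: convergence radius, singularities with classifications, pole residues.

Radius of convergence at 0: (1/3)*sqrt(30).
At (-7/24) - ((1/24)*sqrt(1871))*i: a pole of order 2; residue ((608184/59510897)*sqrt(1871))*i.
At (-7/24) + ((1/24)*sqrt(1871))*i: a pole of order 2; residue -((608184/59510897)*sqrt(1871))*i.

Denominator factor (x**2 + 7*x/12 + 10/3)^2: discriminant -1871/144, complex-conjugate roots (-7/24) + ((1/24)*sqrt(1871))*i and (-7/24) - ((1/24)*sqrt(1871))*i; poles of order 2, moduli (1/3)*sqrt(30) and (1/3)*sqrt(30).
The radius of convergence is the smallest modulus among the singular points: (1/3)*sqrt(30).
The factor x**2 + 7*x/12 + 10/3 splits as (x - a)(x - a') with a = (-7/24) - ((1/24)*sqrt(1871))*i, a' = (-7/24) + ((1/24)*sqrt(1871))*i. At the order-2 pole a set g(x) = (x - a)^2*f(x) = [4*x**2 + 33*x/14 - 39/17] / (x - a')^2.
Order-2 pole: residue = g'(a); g'((-7/24) - ((1/24)*sqrt(1871))*i) = ((608184/59510897)*sqrt(1871))*i, so the residue is ((608184/59510897)*sqrt(1871))*i.
The factor x**2 + 7*x/12 + 10/3 splits as (x - a)(x - a') with a = (-7/24) + ((1/24)*sqrt(1871))*i, a' = (-7/24) - ((1/24)*sqrt(1871))*i. At the order-2 pole a set g(x) = (x - a)^2*f(x) = [4*x**2 + 33*x/14 - 39/17] / (x - a')^2.
Order-2 pole: residue = g'(a); g'((-7/24) + ((1/24)*sqrt(1871))*i) = -((608184/59510897)*sqrt(1871))*i, so the residue is -((608184/59510897)*sqrt(1871))*i.
List the singular points by increasing real part (a conjugate pair: the negative imaginary part first).


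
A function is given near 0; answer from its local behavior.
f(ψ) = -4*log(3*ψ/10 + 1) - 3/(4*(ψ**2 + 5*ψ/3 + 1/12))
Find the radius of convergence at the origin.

The radius of convergence is 5/6 - (1/6)*sqrt(22).

Denominator factor (ψ**2 + 5*ψ/3 + 1/12): discriminant 22/9, real irrational roots -5/6 + (1/6)*sqrt(22) and -5/6 - (1/6)*sqrt(22); poles of order 1, moduli 5/6 - (1/6)*sqrt(22) and 5/6 + (1/6)*sqrt(22).
Branch term (-4)*log(1 - ψ/(-10/3)): its argument vanishes at ψ = -10/3, a logarithmic branch point, modulus 10/3.
The radius of convergence is the smallest modulus among the singular points: 5/6 - (1/6)*sqrt(22).


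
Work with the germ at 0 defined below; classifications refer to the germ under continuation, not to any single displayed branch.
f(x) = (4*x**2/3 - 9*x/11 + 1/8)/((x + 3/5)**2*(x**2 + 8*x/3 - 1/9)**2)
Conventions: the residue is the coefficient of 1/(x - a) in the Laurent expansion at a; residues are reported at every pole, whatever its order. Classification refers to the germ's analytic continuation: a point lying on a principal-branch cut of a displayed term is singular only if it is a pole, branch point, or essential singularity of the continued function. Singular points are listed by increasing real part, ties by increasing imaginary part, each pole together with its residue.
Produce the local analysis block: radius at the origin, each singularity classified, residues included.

Radius of convergence at 0: -4/3 + (1/3)*sqrt(17).
At -4/3 - (1/3)*sqrt(17): a pole of order 2; residue 13172625/1236156416 + (30760569225/357249204224)*sqrt(17).
At -3/5: a pole of order 2; residue -13172625/618078208.
At -4/3 + (1/3)*sqrt(17): a pole of order 2; residue 13172625/1236156416 - (30760569225/357249204224)*sqrt(17).


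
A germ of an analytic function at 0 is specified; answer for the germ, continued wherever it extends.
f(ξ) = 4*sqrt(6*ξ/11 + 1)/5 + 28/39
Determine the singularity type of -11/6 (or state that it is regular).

The term (4/5)*sqrt(1 - ξ/(-11/6)) has argument 1 - -11/6/(-11/6) = 0 at -11/6: a square-root (algebraic, two-sheeted) branch point; the remaining terms are analytic or single-valued there.

The point is an algebraic (square-root) branch point.


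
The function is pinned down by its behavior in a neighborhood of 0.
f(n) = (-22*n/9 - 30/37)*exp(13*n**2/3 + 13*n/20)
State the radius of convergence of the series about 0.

The radius of convergence is infinite.

The factor exp(13*n**2/3 + 13*n/20) is entire and contributes no finite singular point.
The polynomial part has no poles.
No finite singular points: the Taylor series at 0 converges everywhere.


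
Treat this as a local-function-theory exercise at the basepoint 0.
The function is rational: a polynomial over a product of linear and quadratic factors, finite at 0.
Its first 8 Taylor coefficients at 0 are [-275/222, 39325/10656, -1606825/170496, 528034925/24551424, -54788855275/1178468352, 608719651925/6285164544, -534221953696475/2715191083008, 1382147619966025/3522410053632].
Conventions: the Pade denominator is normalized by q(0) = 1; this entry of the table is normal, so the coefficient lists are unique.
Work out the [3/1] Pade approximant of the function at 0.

Taylor coefficients needed (read off): a_0 = -275/222, a_1 = 39325/10656, a_2 = -1606825/170496, a_3 = 528034925/24551424, a_4 = -54788855275/1178468352.
Write the denominator as Q(n) = 1 + q1*n. Requiring Q*f - P = O(n^5) with deg P <= 3 kills the coefficients of n^4..n^4 in Q*f:
  n^4: a_4 + q1*a_3 = 0, i.e. -54788855275/1178468352 + (528034925/24551424)*q1 = 0.
Solving this linear system: q1 = 199232201/92166096.
The numerator is Q*f truncated at degree 3: P0 = a_0 = -275/222; P1 = a_1 + q1*a_0 = 78485375/77503308; P2 = a_2 + q1*a_1 = -2018633375/1395059544; P3 = a_3 + q1*a_2 = 9499338125/8370357264.

The Pade approximant has numerator coefficients [-275/222, 78485375/77503308, -2018633375/1395059544, 9499338125/8370357264]; denominator coefficients [1, 199232201/92166096].


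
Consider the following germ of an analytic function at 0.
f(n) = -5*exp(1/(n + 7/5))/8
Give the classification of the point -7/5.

The exponent 1/(n - (-7/5)) has a pole at -7/5, so exp(1/(n - (-7/5))) takes every nonzero value near it: an essential singularity (not a pole of any order).

The point is an essential singularity.


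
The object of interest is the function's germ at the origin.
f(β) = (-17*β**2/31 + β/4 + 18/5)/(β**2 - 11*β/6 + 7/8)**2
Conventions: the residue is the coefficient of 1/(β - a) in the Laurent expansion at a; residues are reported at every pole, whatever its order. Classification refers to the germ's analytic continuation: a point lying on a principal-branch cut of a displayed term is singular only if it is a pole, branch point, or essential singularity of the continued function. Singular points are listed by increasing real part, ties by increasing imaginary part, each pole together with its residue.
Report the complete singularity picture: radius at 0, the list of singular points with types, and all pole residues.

Denominator factor (β**2 - 11*β/6 + 7/8)^2: discriminant -5/36, complex-conjugate roots (11/12) + ((1/12)*sqrt(5))*i and (11/12) - ((1/12)*sqrt(5))*i; poles of order 2, moduli (1/4)*sqrt(14) and (1/4)*sqrt(14).
The radius of convergence is the smallest modulus among the singular points: (1/4)*sqrt(14).
The factor β**2 - 11*β/6 + 7/8 splits as (β - a)(β - a') with a = (11/12) - ((1/12)*sqrt(5))*i, a' = (11/12) + ((1/12)*sqrt(5))*i. At the order-2 pole a set g(β) = (β - a)^2*f(β) = [-17*β**2/31 + β/4 + 18/5] / (β - a')^2.
Order-2 pole: residue = g'(a); g'((11/12) - ((1/12)*sqrt(5))*i) = ((224271/3875)*sqrt(5))*i, so the residue is ((224271/3875)*sqrt(5))*i.
The factor β**2 - 11*β/6 + 7/8 splits as (β - a)(β - a') with a = (11/12) + ((1/12)*sqrt(5))*i, a' = (11/12) - ((1/12)*sqrt(5))*i. At the order-2 pole a set g(β) = (β - a)^2*f(β) = [-17*β**2/31 + β/4 + 18/5] / (β - a')^2.
Order-2 pole: residue = g'(a); g'((11/12) + ((1/12)*sqrt(5))*i) = -((224271/3875)*sqrt(5))*i, so the residue is -((224271/3875)*sqrt(5))*i.
List the singular points by increasing real part (a conjugate pair: the negative imaginary part first).

Radius of convergence at 0: (1/4)*sqrt(14).
At (11/12) - ((1/12)*sqrt(5))*i: a pole of order 2; residue ((224271/3875)*sqrt(5))*i.
At (11/12) + ((1/12)*sqrt(5))*i: a pole of order 2; residue -((224271/3875)*sqrt(5))*i.


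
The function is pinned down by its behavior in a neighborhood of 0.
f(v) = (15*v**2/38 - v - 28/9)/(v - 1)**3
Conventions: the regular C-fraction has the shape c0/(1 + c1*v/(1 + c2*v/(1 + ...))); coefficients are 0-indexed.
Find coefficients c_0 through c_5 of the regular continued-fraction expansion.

The regular C-fraction coefficients are [28/9, -93/28, 20827/16492, -22174523/36801309, 63649990841/395853249018, -1582852/3167789].

Taylor coefficients (expand at 0): a_0 = 28/9, a_1 = 31/3, a_2 = 2425/114, a_3 = 12287/342, a_4 = 3095/57, a_5 = 4354/57.
c0 = a_0 = 28/9. Peel one level at a time: if S = 1 + c*v/S' with S'(0) = 1, then c is the v-coefficient of S and S' = c*v/(S - 1).
S_1 = c0/f = 1 + (-93/28)*v + (62481/14896)*v^2 + ...; c1 = -93/28.
S_2 = c1*v/(S_1 - 1) = 1 + (20827/16492)*v + (3167789/4163052)*v^2 + ...; c2 = 20827/16492.
S_3 = c2*v/(S_2 - 1) = 1 + (-22174523/36801309)*v + (14372578577/148347263718)*v^2 + ...; c3 = -22174523/36801309.
S_4 = c3*v/(S_3 - 1) = 1 + (63649990841/395853249018)*v + (2418699651958/30104661445563)*v^2 + ...; c4 = 63649990841/395853249018.
S_5 = c4*v/(S_4 - 1) = 1 + (-1582852/3167789)*v + ...; c5 = -1582852/3167789.


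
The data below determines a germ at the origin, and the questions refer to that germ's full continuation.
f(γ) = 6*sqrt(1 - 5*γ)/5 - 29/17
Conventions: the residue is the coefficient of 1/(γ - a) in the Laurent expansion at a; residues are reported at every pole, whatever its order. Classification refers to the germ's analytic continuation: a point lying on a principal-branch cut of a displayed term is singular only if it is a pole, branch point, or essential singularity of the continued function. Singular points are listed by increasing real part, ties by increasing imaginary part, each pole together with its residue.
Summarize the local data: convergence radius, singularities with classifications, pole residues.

Radius of convergence at 0: 1/5.
At 1/5: an algebraic (square-root) branch point.

Branch term (6/5)*sqrt(1 - γ/(1/5)): its argument vanishes at γ = 1/5, a square-root branch point, modulus 1/5.
The radius of convergence is the smallest modulus among the singular points: 1/5.


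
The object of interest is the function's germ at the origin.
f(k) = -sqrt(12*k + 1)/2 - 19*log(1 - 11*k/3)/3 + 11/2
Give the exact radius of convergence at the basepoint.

Branch term (-19/3)*log(1 - k/(3/11)): its argument vanishes at k = 3/11, a logarithmic branch point, modulus 3/11.
Branch term (-1/2)*sqrt(1 - k/(-1/12)): its argument vanishes at k = -1/12, a square-root branch point, modulus 1/12.
The radius of convergence is the smallest modulus among the singular points: 1/12.

The radius of convergence is 1/12.


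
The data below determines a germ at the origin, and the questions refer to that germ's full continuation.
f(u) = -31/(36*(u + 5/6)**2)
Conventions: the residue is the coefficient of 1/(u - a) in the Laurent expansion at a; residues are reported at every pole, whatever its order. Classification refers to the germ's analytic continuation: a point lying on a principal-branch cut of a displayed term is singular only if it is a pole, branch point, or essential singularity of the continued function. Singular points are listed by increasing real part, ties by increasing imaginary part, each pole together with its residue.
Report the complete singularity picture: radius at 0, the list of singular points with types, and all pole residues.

Radius of convergence at 0: 5/6.
At -5/6: a pole of order 2; residue 0.

Denominator factor (u + 5/6)^2: pole of order 2 at -5/6, modulus 5/6.
The radius of convergence is the smallest modulus among the singular points: 5/6.
At the order-2 pole -5/6 set g(u) = (u - (-5/6))^2*f(u) = -31/36.
Order-2 pole: residue = g'(a); g'(-5/6) = 0, so the residue is 0.


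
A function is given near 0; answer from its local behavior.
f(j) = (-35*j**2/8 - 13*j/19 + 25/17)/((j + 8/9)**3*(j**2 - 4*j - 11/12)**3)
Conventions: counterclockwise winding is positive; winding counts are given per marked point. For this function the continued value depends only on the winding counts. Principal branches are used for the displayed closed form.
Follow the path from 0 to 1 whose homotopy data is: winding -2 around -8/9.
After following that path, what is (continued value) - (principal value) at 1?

Continued minus principal equals 0.

The function is rational, hence single-valued: continuing it around any pole returns the same value, so the difference is 0.


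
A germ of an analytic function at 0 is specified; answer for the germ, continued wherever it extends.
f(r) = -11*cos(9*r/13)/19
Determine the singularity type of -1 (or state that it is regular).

There is no denominator, hence no pole anywhere.
The factor cos(9*r/13) is entire.
So the germ continues analytically to -1.

The point is a regular point.


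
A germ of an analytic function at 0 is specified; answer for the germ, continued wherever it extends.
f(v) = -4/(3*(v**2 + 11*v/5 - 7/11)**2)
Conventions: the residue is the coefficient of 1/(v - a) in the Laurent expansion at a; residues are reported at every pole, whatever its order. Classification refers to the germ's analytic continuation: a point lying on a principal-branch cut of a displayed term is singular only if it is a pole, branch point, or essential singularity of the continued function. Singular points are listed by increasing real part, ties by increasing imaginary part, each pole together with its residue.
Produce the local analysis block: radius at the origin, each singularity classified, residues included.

Denominator factor (v**2 + 11*v/5 - 7/11)^2: discriminant 2031/275, real irrational roots -11/10 + (1/110)*sqrt(22341) and -11/10 - (1/110)*sqrt(22341); poles of order 2, moduli -11/10 + (1/110)*sqrt(22341) and 11/10 + (1/110)*sqrt(22341).
The radius of convergence is the smallest modulus among the singular points: -11/10 + (1/110)*sqrt(22341).
The factor v**2 + 11*v/5 - 7/11 splits as (v - a)(v - a') with a = -11/10 - (1/110)*sqrt(22341), a' = -11/10 + (1/110)*sqrt(22341). At the order-2 pole a set g(v) = (v - a)^2*f(v) = [-4/3] / (v - a')^2.
Order-2 pole: residue = g'(a); g'(-11/10 - (1/110)*sqrt(22341)) = -(11000/12374883)*sqrt(22341), so the residue is -(11000/12374883)*sqrt(22341).
The factor v**2 + 11*v/5 - 7/11 splits as (v - a)(v - a') with a = -11/10 + (1/110)*sqrt(22341), a' = -11/10 - (1/110)*sqrt(22341). At the order-2 pole a set g(v) = (v - a)^2*f(v) = [-4/3] / (v - a')^2.
Order-2 pole: residue = g'(a); g'(-11/10 + (1/110)*sqrt(22341)) = (11000/12374883)*sqrt(22341), so the residue is (11000/12374883)*sqrt(22341).
List the singular points by increasing real part (a conjugate pair: the negative imaginary part first).

Radius of convergence at 0: -11/10 + (1/110)*sqrt(22341).
At -11/10 - (1/110)*sqrt(22341): a pole of order 2; residue -(11000/12374883)*sqrt(22341).
At -11/10 + (1/110)*sqrt(22341): a pole of order 2; residue (11000/12374883)*sqrt(22341).


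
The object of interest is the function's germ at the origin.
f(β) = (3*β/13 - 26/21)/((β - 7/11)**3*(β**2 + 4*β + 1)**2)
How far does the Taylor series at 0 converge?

The radius of convergence is 2 - sqrt(3).

Denominator factor (β - 7/11)^3: pole of order 3 at 7/11, modulus 7/11.
Denominator factor (β**2 + 4*β + 1)^2: discriminant 12, real irrational roots -2 + sqrt(3) and -2 - sqrt(3); poles of order 2, moduli 2 - sqrt(3) and 2 + sqrt(3).
The radius of convergence is the smallest modulus among the singular points: 2 - sqrt(3).


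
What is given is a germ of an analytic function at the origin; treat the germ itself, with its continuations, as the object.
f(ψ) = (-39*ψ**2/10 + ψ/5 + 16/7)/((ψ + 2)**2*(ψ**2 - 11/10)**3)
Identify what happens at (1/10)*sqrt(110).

The denominator factor ψ**2 - 11/10 vanishes at (1/10)*sqrt(110) and appears to the power 3; the numerator there equals -1403/700 + (1/50)*sqrt(110), nonzero, and no other factor vanishes.
Hence a pole whose order is the multiplicity, 3.

The point is a pole of order 3.


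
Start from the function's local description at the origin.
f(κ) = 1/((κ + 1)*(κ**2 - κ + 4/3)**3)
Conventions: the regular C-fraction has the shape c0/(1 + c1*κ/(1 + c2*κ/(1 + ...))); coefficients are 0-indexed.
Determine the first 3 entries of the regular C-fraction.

The regular C-fraction coefficients are [27/64, -5/4, 27/20].

Taylor coefficients (expand at 0): a_0 = 27/64, a_1 = 135/256, a_2 = -27/512.
c0 = a_0 = 27/64. Peel one level at a time: if S = 1 + c*κ/S' with S'(0) = 1, then c is the κ-coefficient of S and S' = c*κ/(S - 1).
S_1 = c0/f = 1 + (-5/4)*κ + (27/16)*κ^2 + ...; c1 = -5/4.
S_2 = c1*κ/(S_1 - 1) = 1 + (27/20)*κ + ...; c2 = 27/20.


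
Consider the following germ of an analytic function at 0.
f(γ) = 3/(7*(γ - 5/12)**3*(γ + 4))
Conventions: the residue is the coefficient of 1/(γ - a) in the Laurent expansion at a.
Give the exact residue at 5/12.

At the order-3 pole 5/12 set g(γ) = (γ - (5/12))^3*f(γ) = 3/(7*(γ + 4)).
Order-3 pole: residue = g''(a)/2; g''(5/12) = 10368/1042139, so the residue is 5184/1042139.

The residue is 5184/1042139.


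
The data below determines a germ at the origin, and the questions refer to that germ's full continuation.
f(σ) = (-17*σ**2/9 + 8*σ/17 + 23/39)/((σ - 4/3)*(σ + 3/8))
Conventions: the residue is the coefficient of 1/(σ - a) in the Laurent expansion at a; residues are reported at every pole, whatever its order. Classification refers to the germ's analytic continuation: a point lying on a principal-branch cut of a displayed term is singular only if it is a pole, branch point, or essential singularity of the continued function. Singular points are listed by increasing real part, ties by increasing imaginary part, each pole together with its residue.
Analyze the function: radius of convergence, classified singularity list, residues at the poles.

Radius of convergence at 0: 3/8.
At -3/8: a pole of order 1; residue -6265/72488.
At 4/3: a pole of order 1; residue -306584/244647.

Denominator factor (σ - 4/3): pole of order 1 at 4/3, modulus 4/3.
Denominator factor (σ + 3/8): pole of order 1 at -3/8, modulus 3/8.
The radius of convergence is the smallest modulus among the singular points: 3/8.
At the order-1 pole -3/8 set g(σ) = (σ - (-3/8))*f(σ) = (-17*σ**2/9 + 8*σ/17 + 23/39)/(σ - 4/3).
Simple pole: residue = g(a) at a = -3/8, which is -6265/72488.
At the order-1 pole 4/3 set g(σ) = (σ - (4/3))*f(σ) = (-17*σ**2/9 + 8*σ/17 + 23/39)/(σ + 3/8).
Simple pole: residue = g(a) at a = 4/3, which is -306584/244647.
List the singular points by increasing real part (a conjugate pair: the negative imaginary part first).


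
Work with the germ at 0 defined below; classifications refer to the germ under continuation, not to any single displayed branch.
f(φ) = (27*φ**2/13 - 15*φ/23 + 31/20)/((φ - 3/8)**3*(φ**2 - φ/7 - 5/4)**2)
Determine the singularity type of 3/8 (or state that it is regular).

The point is a pole of order 3.

The denominator factor φ - 3/8 vanishes at 3/8 and appears to the power 3; the numerator there equals 152849/95680, nonzero, and no other factor vanishes.
Hence a pole whose order is the multiplicity, 3.


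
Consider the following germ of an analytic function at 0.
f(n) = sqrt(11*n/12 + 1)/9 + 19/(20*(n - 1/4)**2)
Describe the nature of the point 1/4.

The point is a pole of order 2.

The denominator factor n - 1/4 vanishes at 1/4 and appears to the power 2; the numerator there equals 19/20, nonzero, and no other factor vanishes.
The branch terms are analytic at this point.
Hence a pole whose order is the multiplicity, 2.


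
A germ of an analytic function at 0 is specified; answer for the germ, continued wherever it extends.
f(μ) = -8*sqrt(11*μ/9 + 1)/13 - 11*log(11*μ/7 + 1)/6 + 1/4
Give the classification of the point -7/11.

The term (-11/6)*log(1 - μ/(-7/11)) has argument 1 - -7/11/(-7/11) = 0 at -7/11: a logarithmic (infinitely-sheeted) branch point; the remaining terms are analytic or single-valued there.

The point is a logarithmic branch point.
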